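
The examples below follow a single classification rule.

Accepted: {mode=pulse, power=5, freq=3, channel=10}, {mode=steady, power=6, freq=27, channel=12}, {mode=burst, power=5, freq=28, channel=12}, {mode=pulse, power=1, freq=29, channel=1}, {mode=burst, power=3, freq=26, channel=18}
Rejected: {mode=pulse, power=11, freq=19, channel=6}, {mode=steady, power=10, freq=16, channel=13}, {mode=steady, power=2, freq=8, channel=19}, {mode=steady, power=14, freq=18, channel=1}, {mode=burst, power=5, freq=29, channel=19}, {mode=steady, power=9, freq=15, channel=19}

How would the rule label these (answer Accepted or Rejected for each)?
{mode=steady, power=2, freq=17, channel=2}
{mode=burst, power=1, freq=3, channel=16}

The pattern is that an item is 'Accepted' exactly when: power ≤ 6 AND channel ≤ 18.
{mode=steady, power=2, freq=17, channel=2}: power = 2, channel = 2, meets the rule → Accepted.
{mode=burst, power=1, freq=3, channel=16}: power = 1, channel = 16, meets the rule → Accepted.

Accepted, Accepted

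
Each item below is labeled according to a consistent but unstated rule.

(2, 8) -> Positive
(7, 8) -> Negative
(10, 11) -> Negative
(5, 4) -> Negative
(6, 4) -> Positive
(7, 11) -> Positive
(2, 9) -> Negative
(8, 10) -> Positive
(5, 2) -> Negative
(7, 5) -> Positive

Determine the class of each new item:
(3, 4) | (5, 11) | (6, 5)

Negative, Positive, Negative

One predicate separates the groups cleanly: sum is even.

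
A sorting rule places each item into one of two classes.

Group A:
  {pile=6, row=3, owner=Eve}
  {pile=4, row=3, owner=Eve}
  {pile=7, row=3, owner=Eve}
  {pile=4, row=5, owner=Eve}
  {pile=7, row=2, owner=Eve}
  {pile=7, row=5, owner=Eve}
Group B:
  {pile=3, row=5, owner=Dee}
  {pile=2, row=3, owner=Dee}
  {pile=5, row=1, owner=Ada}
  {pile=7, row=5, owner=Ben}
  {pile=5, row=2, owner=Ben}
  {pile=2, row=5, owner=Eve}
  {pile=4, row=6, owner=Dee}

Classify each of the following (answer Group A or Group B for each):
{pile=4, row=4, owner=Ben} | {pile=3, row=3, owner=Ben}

The common property of the 'Group A' items is: owner is Eve AND pile ≥ 3. No 'Group B' item has it.

Group B, Group B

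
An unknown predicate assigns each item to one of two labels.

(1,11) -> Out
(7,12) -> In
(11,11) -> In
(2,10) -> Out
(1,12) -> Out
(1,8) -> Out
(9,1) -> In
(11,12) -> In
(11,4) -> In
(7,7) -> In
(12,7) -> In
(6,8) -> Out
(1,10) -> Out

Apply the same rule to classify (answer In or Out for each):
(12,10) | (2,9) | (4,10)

The simplest hypothesis consistent with all the labels is: first ≥ 7.

In, Out, Out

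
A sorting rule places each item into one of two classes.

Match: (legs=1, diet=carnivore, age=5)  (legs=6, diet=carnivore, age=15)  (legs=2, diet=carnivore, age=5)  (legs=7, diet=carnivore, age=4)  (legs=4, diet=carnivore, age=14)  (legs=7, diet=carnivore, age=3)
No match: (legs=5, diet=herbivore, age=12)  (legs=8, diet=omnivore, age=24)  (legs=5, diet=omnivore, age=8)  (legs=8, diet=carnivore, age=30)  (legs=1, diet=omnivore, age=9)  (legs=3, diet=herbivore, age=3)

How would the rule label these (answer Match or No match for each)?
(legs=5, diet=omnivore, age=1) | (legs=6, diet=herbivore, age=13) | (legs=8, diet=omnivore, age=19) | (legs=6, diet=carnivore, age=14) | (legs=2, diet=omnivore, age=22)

No match, No match, No match, Match, No match

Every 'Match' example satisfies: diet is carnivore AND age ≤ 15. None of the 'No match' examples do.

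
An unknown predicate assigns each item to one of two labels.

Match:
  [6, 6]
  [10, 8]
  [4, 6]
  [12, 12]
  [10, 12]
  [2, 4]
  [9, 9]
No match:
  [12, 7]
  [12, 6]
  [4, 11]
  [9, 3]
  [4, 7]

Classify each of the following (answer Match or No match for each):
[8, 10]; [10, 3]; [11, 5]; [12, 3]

The rule appears to be: |first − second| ≤ 2.
[8, 10]: |8−10| = 2 — checks out, so Match.
[10, 3]: |10−3| = 7 — does not pass, so No match.
[11, 5]: |11−5| = 6 — does not pass, so No match.
[12, 3]: |12−3| = 9 — does not pass, so No match.

Match, No match, No match, No match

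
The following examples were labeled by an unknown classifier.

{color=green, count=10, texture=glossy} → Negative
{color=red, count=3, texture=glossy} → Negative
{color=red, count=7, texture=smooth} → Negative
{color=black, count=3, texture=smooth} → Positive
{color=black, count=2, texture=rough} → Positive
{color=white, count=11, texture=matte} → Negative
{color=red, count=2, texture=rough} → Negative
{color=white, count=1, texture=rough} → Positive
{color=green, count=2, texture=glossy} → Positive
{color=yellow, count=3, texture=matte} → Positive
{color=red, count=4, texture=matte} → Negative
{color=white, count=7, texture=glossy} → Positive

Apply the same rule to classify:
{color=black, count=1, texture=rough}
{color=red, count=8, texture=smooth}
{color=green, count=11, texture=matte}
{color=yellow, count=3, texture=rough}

Positive, Negative, Negative, Positive

Every 'Positive' example satisfies: color is not red AND count ≤ 7. None of the 'Negative' examples do.
{color=black, count=1, texture=rough} — color is black, count = 1, hence Positive. {color=red, count=8, texture=smooth} — color is red, count = 8, hence Negative. {color=green, count=11, texture=matte} — color is green, count = 11, hence Negative. {color=yellow, count=3, texture=rough} — color is yellow, count = 3, hence Positive.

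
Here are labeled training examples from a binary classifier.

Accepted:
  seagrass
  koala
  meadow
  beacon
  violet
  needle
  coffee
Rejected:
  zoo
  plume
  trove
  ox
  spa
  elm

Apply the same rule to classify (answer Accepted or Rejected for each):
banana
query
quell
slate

Rule: has ≥ 3 vowels. This holds for each 'Accepted' example and fails for each 'Rejected' one.

Accepted, Rejected, Rejected, Rejected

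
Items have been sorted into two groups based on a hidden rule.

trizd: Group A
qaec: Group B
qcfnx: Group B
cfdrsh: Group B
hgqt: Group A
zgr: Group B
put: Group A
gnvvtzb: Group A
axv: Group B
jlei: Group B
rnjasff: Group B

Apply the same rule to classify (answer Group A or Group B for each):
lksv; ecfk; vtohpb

All 'Group A' examples share one property — contains 't' — and every 'Group B' example lacks it.

Group B, Group B, Group A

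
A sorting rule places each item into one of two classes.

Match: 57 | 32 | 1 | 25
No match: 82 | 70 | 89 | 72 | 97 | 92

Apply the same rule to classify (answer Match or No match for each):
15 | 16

The classifier is using: at most 57.
15 — 15 ≤ 57, hence Match. 16 — 16 ≤ 57, hence Match.

Match, Match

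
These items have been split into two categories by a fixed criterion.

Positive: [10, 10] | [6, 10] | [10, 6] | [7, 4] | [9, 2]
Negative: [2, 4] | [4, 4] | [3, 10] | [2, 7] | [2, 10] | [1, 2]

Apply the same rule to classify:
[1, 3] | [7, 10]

Negative, Positive

'Positive' ⟺ first ≥ 6.
[1, 3]: first 1, lacks this property → Negative.
[7, 10]: first 7, qualifies → Positive.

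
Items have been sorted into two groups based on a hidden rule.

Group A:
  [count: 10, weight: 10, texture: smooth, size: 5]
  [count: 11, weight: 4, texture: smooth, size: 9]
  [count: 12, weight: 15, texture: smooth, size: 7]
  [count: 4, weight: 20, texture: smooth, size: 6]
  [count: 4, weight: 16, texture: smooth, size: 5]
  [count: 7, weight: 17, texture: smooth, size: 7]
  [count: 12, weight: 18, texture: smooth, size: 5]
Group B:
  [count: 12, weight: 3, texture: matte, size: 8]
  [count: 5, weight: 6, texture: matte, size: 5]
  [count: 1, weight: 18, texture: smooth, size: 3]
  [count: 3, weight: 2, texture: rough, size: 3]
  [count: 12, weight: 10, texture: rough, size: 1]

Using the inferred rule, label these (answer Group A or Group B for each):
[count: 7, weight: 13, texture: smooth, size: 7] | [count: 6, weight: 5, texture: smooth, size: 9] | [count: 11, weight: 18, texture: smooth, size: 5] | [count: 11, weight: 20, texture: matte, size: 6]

Rule: texture is smooth AND size ≥ 5. This holds for each 'Group A' example and fails for each 'Group B' one.
[count: 7, weight: 13, texture: smooth, size: 7]: Group A (texture is smooth, size = 7).
[count: 6, weight: 5, texture: smooth, size: 9]: Group A (texture is smooth, size = 9).
[count: 11, weight: 18, texture: smooth, size: 5]: Group A (texture is smooth, size = 5).
[count: 11, weight: 20, texture: matte, size: 6]: Group B (texture is matte, size = 6).

Group A, Group A, Group A, Group B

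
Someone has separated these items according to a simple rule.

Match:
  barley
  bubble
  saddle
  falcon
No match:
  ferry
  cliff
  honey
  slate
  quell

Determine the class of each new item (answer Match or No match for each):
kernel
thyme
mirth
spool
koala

The common property of the 'Match' items is: even length. No 'No match' item has it.
kernel: Match (length 6).
thyme: No match (length 5).
mirth: No match (length 5).
spool: No match (length 5).
koala: No match (length 5).

Match, No match, No match, No match, No match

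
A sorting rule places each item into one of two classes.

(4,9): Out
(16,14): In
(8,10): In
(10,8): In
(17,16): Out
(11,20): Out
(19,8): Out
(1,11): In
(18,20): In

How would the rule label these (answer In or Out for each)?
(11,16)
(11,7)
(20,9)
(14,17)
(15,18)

Out, In, Out, Out, Out

The simplest hypothesis consistent with all the labels is: sum is even.
(11,16) — 11+16 = 27, hence Out.
(11,7) — 11+7 = 18, hence In.
(20,9) — 20+9 = 29, hence Out.
(14,17) — 14+17 = 31, hence Out.
(15,18) — 15+18 = 33, hence Out.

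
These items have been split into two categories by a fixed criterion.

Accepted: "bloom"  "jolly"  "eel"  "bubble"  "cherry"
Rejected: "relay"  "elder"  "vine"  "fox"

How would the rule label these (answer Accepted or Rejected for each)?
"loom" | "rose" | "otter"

The distinguishing property — has a double letter — holds for all the 'Accepted' cases and none of the 'Rejected' cases.

Accepted, Rejected, Accepted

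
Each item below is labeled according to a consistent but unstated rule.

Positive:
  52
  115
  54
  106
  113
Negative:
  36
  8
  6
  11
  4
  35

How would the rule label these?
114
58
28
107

Positive, Positive, Negative, Positive

The common property of the 'Positive' items is: at least 52. No 'Negative' item has it.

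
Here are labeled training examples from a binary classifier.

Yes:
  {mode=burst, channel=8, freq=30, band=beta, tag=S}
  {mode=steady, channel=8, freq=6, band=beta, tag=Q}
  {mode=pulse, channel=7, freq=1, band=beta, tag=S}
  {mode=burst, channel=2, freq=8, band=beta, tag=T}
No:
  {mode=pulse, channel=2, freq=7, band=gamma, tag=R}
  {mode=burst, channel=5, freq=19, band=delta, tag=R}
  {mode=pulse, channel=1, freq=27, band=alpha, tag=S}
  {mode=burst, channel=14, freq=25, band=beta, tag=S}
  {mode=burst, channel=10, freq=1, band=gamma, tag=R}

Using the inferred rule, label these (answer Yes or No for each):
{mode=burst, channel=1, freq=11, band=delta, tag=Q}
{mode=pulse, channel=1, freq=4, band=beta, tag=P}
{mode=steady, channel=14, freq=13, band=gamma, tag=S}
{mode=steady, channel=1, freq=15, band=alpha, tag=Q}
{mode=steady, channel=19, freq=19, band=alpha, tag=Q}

The pattern is that an item is 'Yes' exactly when: band is beta AND channel ≤ 8.
{mode=burst, channel=1, freq=11, band=delta, tag=Q}: band is delta, channel = 1, does not satisfy this → No.
{mode=pulse, channel=1, freq=4, band=beta, tag=P}: band is beta, channel = 1, checks out → Yes.
{mode=steady, channel=14, freq=13, band=gamma, tag=S}: band is gamma, channel = 14, does not satisfy this → No.
{mode=steady, channel=1, freq=15, band=alpha, tag=Q}: band is alpha, channel = 1, does not satisfy this → No.
{mode=steady, channel=19, freq=19, band=alpha, tag=Q}: band is alpha, channel = 19, does not satisfy this → No.

No, Yes, No, No, No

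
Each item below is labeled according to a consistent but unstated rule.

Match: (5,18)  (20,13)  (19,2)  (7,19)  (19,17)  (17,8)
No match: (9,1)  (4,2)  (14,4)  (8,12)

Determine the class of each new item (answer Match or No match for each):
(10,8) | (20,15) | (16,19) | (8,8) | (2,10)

No match, Match, Match, No match, No match

The common property of the 'Match' items is: sum ≥ 21. No 'No match' item has it.
No match: (10,8), since 10+8 = 18. Match: (20,15), since 20+15 = 35. Match: (16,19), since 16+19 = 35. No match: (8,8), since 8+8 = 16. No match: (2,10), since 2+10 = 12.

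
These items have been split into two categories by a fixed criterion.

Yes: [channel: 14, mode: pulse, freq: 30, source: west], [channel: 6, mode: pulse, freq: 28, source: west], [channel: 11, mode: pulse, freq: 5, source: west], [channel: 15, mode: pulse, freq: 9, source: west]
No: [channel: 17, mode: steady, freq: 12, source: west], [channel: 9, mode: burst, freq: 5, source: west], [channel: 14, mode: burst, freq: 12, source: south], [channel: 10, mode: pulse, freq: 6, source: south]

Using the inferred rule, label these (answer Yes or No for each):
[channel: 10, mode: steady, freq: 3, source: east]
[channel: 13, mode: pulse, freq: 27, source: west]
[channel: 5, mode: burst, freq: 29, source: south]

No, Yes, No

The pattern is that an item is 'Yes' exactly when: source is west AND mode is pulse.
[channel: 10, mode: steady, freq: 3, source: east] — source is east, mode is steady, hence No. [channel: 13, mode: pulse, freq: 27, source: west] — source is west, mode is pulse, hence Yes. [channel: 5, mode: burst, freq: 29, source: south] — source is south, mode is burst, hence No.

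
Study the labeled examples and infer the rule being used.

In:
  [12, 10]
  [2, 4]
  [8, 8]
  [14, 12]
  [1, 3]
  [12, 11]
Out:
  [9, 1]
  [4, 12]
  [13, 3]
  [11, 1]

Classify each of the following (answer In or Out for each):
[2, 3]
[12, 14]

In, In

'In' ⟺ |first − second| ≤ 2.
[2, 3]: |2−3| = 1 — fits, so In.
[12, 14]: |12−14| = 2 — fits, so In.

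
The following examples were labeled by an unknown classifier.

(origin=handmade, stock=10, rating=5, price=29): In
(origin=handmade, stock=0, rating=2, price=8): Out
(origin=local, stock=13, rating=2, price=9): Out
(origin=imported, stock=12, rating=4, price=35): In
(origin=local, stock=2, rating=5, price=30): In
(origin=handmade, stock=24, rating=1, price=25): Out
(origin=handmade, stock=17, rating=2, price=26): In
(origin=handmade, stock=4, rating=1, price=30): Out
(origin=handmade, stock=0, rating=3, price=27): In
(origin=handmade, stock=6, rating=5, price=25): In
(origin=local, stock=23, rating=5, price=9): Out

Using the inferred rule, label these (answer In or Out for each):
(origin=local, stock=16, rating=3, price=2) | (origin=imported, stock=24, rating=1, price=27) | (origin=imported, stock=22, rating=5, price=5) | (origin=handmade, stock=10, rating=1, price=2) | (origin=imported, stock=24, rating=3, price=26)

One predicate separates the groups cleanly: rating ≥ 2 AND price ≥ 25.

Out, Out, Out, Out, In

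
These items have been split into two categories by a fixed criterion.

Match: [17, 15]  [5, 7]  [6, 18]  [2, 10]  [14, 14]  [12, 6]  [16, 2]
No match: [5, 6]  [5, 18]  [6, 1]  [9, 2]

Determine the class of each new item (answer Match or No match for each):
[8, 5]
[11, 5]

No match, Match

The common property of the 'Match' items is: sum is even. No 'No match' item has it.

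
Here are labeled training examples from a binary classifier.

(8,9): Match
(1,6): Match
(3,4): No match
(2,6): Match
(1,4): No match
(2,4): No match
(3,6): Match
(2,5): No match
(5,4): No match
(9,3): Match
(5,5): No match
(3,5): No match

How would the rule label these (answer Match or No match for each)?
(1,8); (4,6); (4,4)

Match, Match, No match

The simplest hypothesis consistent with all the labels is: max ≥ 6.
Match: (1,8), since max 8.
Match: (4,6), since max 6.
No match: (4,4), since max 4.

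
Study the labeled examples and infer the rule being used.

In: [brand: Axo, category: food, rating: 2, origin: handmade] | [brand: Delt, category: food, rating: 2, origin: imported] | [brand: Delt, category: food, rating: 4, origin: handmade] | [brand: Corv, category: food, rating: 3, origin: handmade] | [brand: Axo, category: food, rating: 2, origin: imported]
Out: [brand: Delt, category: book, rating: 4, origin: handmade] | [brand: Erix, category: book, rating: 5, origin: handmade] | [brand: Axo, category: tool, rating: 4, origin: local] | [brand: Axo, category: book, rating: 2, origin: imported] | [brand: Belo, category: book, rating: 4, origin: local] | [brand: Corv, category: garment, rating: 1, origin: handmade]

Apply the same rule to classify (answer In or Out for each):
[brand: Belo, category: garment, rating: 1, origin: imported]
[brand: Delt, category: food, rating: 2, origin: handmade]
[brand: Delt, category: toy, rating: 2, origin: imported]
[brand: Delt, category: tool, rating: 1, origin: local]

Out, In, Out, Out

All 'In' examples share one property — category is food — and every 'Out' example lacks it.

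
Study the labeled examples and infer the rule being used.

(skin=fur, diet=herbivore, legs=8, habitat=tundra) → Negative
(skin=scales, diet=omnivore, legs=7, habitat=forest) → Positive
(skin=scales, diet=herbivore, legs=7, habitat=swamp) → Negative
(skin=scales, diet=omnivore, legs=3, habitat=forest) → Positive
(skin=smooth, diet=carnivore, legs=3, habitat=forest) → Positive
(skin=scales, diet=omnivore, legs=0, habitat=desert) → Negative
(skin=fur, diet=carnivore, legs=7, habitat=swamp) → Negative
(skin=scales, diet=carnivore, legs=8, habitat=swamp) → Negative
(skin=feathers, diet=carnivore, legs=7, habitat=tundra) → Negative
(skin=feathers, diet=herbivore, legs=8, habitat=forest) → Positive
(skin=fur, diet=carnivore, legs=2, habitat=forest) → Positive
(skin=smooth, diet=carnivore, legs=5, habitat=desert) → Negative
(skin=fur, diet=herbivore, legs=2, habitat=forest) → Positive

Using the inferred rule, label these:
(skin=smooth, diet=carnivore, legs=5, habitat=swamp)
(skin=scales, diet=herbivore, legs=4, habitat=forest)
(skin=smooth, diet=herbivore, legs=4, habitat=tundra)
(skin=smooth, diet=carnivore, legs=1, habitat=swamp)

Every 'Positive' example satisfies: habitat is forest. None of the 'Negative' examples do.
(skin=smooth, diet=carnivore, legs=5, habitat=swamp): habitat is swamp, doesn't qualify → Negative. (skin=scales, diet=herbivore, legs=4, habitat=forest): habitat is forest, matches → Positive. (skin=smooth, diet=herbivore, legs=4, habitat=tundra): habitat is tundra, doesn't qualify → Negative. (skin=smooth, diet=carnivore, legs=1, habitat=swamp): habitat is swamp, doesn't qualify → Negative.

Negative, Positive, Negative, Negative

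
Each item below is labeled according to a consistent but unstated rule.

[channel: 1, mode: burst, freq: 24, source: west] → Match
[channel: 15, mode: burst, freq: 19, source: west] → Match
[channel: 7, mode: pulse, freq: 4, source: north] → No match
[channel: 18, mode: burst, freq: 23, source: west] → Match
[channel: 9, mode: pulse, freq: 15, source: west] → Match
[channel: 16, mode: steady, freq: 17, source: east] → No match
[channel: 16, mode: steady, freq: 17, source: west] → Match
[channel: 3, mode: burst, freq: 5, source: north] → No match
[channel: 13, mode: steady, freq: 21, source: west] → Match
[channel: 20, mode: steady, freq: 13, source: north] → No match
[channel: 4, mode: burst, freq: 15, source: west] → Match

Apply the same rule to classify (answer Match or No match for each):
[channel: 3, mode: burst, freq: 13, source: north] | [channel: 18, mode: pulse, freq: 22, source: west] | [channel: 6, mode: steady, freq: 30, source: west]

No match, Match, Match

The classifier is using: source is west.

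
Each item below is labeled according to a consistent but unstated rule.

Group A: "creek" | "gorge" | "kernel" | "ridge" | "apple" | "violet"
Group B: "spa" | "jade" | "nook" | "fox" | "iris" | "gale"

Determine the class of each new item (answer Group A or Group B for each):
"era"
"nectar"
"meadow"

One predicate separates the groups cleanly: length ≥ 5.
"era": length 3, does not fit → Group B. "nectar": length 6, checks out → Group A. "meadow": length 6, checks out → Group A.

Group B, Group A, Group A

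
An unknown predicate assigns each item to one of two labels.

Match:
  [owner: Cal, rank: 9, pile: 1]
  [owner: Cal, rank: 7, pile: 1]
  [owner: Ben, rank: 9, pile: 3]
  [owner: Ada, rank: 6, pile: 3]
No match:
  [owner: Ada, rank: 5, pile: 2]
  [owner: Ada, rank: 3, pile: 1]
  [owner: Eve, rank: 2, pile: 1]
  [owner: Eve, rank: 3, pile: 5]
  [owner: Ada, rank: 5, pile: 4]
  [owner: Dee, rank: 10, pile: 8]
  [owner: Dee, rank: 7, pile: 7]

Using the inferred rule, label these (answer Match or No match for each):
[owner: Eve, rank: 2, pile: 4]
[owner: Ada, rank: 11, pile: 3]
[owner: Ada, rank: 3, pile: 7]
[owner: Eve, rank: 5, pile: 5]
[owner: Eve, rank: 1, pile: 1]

Rule: pile ≤ 3 AND rank ≥ 6. This holds for each 'Match' example and fails for each 'No match' one.
[owner: Eve, rank: 2, pile: 4] — pile = 4, rank = 2, hence No match.
[owner: Ada, rank: 11, pile: 3] — pile = 3, rank = 11, hence Match.
[owner: Ada, rank: 3, pile: 7] — pile = 7, rank = 3, hence No match.
[owner: Eve, rank: 5, pile: 5] — pile = 5, rank = 5, hence No match.
[owner: Eve, rank: 1, pile: 1] — pile = 1, rank = 1, hence No match.

No match, Match, No match, No match, No match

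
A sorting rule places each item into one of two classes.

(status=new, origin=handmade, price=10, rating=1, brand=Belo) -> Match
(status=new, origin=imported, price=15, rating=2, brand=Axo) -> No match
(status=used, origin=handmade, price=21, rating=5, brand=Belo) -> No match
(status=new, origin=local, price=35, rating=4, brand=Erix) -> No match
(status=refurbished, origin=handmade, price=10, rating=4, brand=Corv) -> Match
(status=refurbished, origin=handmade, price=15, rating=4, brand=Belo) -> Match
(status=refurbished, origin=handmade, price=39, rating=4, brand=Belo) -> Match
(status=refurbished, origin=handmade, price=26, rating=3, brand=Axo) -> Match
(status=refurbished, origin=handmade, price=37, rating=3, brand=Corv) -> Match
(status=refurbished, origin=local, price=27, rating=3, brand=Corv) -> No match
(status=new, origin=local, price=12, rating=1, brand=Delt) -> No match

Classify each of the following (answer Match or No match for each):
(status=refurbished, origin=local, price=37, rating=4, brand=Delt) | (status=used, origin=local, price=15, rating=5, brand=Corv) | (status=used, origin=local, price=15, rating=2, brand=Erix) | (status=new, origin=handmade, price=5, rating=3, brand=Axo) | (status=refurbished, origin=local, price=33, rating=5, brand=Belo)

A rule that fits every label: origin is handmade AND rating ≤ 4 — true of each 'Match' example, false of each 'No match' one.

No match, No match, No match, Match, No match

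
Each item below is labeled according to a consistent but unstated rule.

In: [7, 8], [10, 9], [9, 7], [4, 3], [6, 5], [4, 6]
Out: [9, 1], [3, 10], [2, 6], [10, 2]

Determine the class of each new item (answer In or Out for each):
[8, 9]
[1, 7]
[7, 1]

In, Out, Out

'In' ⟺ |first − second| ≤ 2.
[8, 9] → |8−9| = 1 → In. [1, 7] → |1−7| = 6 → Out. [7, 1] → |7−1| = 6 → Out.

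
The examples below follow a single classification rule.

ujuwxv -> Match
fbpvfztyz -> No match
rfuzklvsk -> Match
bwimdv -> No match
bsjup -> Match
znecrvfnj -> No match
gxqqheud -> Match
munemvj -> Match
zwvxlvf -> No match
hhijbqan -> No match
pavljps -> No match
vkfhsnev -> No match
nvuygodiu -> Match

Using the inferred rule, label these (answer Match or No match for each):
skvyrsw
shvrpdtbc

No match, No match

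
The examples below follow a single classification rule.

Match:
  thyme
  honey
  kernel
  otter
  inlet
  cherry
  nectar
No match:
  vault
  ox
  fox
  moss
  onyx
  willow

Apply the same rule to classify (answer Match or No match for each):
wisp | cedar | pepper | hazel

A rule that fits every label: contains 'e' — true of each 'Match' example, false of each 'No match' one.
wisp → no 'e' → No match.
cedar → has 'e' → Match.
pepper → has 'e' → Match.
hazel → has 'e' → Match.

No match, Match, Match, Match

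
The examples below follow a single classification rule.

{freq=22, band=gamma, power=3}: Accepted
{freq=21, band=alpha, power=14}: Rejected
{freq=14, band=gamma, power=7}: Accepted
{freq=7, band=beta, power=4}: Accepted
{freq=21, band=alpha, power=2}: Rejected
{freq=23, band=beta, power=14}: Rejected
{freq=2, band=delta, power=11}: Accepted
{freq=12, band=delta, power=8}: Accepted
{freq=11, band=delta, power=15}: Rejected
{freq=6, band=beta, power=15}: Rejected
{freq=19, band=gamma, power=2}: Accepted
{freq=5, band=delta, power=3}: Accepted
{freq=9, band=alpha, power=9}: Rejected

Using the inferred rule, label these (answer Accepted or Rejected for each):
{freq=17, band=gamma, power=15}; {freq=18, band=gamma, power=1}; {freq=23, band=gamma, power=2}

The pattern is that an item is 'Accepted' exactly when: band is not alpha AND power ≤ 11.
{freq=17, band=gamma, power=15} — band is gamma, power = 15, hence Rejected. {freq=18, band=gamma, power=1} — band is gamma, power = 1, hence Accepted. {freq=23, band=gamma, power=2} — band is gamma, power = 2, hence Accepted.

Rejected, Accepted, Accepted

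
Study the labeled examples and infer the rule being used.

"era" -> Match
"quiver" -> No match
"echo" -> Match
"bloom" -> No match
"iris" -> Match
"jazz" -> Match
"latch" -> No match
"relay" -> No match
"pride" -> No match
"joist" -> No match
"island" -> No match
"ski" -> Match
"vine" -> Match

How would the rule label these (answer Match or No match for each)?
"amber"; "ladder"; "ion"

No match, No match, Match

All 'Match' examples share one property — length ≤ 4 — and every 'No match' example lacks it.
"amber": No match (length 5).
"ladder": No match (length 6).
"ion": Match (length 3).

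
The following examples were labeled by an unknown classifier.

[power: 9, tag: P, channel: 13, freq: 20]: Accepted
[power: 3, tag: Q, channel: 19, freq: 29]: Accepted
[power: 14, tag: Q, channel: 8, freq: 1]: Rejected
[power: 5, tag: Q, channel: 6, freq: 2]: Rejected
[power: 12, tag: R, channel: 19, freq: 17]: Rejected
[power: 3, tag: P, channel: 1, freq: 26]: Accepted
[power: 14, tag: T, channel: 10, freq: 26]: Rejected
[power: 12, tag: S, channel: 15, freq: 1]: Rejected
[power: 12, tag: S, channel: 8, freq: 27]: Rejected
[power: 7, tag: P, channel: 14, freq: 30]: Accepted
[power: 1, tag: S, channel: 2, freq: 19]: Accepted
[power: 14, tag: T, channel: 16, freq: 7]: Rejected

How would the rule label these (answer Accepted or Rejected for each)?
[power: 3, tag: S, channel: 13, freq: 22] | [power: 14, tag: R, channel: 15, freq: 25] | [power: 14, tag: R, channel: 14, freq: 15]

'Accepted' ⟺ tag is P OR power ≤ 3.
[power: 3, tag: S, channel: 13, freq: 22] → tag is S, power = 3 → Accepted. [power: 14, tag: R, channel: 15, freq: 25] → tag is R, power = 14 → Rejected. [power: 14, tag: R, channel: 14, freq: 15] → tag is R, power = 14 → Rejected.

Accepted, Rejected, Rejected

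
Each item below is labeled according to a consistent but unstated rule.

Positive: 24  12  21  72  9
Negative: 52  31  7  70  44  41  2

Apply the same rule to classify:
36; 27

Positive, Positive

The simplest hypothesis consistent with all the labels is: multiple of 3.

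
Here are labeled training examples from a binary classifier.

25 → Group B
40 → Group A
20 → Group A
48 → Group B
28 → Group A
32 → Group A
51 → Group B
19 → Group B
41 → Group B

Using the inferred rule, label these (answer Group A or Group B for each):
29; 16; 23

A rule that fits every label: even AND at most 40 — true of each 'Group A' example, false of each 'Group B' one.

Group B, Group A, Group B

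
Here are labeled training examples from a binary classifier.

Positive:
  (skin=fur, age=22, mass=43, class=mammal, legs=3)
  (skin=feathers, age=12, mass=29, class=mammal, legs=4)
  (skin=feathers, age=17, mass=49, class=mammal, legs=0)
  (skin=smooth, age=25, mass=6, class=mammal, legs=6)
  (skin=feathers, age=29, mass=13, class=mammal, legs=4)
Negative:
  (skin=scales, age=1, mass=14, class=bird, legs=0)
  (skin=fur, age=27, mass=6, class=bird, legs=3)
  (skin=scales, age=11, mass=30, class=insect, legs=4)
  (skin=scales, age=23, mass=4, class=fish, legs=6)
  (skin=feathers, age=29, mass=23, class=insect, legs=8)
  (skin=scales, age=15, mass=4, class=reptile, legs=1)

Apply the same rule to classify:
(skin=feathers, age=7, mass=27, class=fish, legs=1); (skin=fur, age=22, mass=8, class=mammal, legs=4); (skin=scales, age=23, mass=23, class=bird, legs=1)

The classifier is using: class is mammal.

Negative, Positive, Negative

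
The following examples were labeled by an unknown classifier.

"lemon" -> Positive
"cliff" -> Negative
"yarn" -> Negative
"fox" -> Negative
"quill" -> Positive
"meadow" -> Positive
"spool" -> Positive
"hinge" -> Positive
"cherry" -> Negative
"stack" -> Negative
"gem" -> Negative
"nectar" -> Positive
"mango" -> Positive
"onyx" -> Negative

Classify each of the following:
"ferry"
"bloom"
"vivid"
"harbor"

Negative, Positive, Positive, Positive

The common property of the 'Positive' items is: has ≥ 2 vowels. No 'Negative' item has it.
"ferry": 1 vowel, lacks this property → Negative. "bloom": 2 vowels, passes → Positive. "vivid": 2 vowels, passes → Positive. "harbor": 2 vowels, passes → Positive.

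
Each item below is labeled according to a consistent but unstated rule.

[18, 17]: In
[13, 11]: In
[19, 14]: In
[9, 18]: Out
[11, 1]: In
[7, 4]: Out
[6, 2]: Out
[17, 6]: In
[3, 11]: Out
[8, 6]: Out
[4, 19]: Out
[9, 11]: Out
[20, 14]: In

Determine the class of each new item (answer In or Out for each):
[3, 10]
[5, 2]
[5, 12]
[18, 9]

Out, Out, Out, In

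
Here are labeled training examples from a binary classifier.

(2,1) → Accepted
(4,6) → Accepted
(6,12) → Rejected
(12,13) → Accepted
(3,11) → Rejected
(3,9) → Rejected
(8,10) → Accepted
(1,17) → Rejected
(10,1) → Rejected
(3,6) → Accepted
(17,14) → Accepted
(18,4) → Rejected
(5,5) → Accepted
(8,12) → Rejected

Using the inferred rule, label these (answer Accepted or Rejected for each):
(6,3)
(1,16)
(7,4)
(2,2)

Accepted, Rejected, Accepted, Accepted

The classifier is using: |first − second| ≤ 3.
(6,3) — |6−3| = 3, hence Accepted. (1,16) — |1−16| = 15, hence Rejected. (7,4) — |7−4| = 3, hence Accepted. (2,2) — |2−2| = 0, hence Accepted.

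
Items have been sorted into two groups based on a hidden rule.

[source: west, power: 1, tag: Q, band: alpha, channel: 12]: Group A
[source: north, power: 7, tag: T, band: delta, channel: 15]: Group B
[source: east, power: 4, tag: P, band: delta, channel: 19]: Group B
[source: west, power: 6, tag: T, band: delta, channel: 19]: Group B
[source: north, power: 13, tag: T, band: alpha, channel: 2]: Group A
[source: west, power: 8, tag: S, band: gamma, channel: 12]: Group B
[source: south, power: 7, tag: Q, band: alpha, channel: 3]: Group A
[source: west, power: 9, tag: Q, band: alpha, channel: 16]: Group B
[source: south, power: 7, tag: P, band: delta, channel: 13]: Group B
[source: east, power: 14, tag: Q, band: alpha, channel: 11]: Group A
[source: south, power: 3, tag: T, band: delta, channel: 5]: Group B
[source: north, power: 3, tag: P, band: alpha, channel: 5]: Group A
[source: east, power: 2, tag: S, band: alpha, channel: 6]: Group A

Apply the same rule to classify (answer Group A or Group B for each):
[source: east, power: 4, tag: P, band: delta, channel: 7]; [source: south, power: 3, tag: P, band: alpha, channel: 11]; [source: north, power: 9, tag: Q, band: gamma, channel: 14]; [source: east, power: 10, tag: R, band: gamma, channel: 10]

Rule: band is alpha AND channel ≤ 12. This holds for each 'Group A' example and fails for each 'Group B' one.
[source: east, power: 4, tag: P, band: delta, channel: 7]: Group B (band is delta, channel = 7). [source: south, power: 3, tag: P, band: alpha, channel: 11]: Group A (band is alpha, channel = 11). [source: north, power: 9, tag: Q, band: gamma, channel: 14]: Group B (band is gamma, channel = 14). [source: east, power: 10, tag: R, band: gamma, channel: 10]: Group B (band is gamma, channel = 10).

Group B, Group A, Group B, Group B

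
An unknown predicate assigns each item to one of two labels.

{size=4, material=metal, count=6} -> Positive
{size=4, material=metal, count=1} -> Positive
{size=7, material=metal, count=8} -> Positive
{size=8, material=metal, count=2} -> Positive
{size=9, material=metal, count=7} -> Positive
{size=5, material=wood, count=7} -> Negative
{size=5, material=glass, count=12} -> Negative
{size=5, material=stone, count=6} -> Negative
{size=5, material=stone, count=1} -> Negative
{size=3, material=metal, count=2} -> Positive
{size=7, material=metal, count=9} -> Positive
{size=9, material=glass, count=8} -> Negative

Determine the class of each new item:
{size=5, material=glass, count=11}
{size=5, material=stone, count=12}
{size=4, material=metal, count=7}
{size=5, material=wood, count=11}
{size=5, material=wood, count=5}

Looking at the examples, the only property every 'Positive' case has and every 'Negative' case lacks is: material is metal.

Negative, Negative, Positive, Negative, Negative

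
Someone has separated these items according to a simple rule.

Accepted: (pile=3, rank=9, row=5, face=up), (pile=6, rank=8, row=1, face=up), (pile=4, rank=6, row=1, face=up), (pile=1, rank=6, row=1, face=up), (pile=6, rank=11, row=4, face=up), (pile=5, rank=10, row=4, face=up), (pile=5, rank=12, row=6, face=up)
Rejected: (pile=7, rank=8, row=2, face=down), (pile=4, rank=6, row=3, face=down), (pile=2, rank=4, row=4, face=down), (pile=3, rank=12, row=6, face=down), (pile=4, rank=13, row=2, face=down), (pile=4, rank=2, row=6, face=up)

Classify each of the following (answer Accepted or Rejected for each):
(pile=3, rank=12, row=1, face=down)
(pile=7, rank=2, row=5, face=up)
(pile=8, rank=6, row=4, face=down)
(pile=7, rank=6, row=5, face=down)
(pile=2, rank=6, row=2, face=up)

The simplest hypothesis consistent with all the labels is: face is up AND rank ≥ 4.
Rejected: (pile=3, rank=12, row=1, face=down), since face is down, rank = 12. Rejected: (pile=7, rank=2, row=5, face=up), since face is up, rank = 2. Rejected: (pile=8, rank=6, row=4, face=down), since face is down, rank = 6. Rejected: (pile=7, rank=6, row=5, face=down), since face is down, rank = 6. Accepted: (pile=2, rank=6, row=2, face=up), since face is up, rank = 6.

Rejected, Rejected, Rejected, Rejected, Accepted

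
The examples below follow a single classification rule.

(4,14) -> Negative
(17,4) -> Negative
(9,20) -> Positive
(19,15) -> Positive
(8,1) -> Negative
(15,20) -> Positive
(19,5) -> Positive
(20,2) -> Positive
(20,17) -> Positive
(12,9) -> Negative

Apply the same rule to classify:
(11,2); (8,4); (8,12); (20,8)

The pattern is that an item is 'Positive' exactly when: sum ≥ 22.
(11,2): 11+2 = 13, fails the rule → Negative.
(8,4): 8+4 = 12, fails the rule → Negative.
(8,12): 8+12 = 20, fails the rule → Negative.
(20,8): 20+8 = 28, has this property → Positive.

Negative, Negative, Negative, Positive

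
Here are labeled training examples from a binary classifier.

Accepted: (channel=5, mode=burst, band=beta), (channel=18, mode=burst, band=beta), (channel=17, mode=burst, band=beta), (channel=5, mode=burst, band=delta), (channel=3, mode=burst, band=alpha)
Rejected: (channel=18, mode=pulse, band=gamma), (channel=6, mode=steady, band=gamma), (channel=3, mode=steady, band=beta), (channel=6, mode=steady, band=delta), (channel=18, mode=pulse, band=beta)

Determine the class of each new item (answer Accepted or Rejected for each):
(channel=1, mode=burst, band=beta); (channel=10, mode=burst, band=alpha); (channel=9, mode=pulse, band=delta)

Accepted, Accepted, Rejected

All 'Accepted' examples share one property — mode is burst — and every 'Rejected' example lacks it.
Accepted: (channel=1, mode=burst, band=beta), since mode is burst. Accepted: (channel=10, mode=burst, band=alpha), since mode is burst. Rejected: (channel=9, mode=pulse, band=delta), since mode is pulse.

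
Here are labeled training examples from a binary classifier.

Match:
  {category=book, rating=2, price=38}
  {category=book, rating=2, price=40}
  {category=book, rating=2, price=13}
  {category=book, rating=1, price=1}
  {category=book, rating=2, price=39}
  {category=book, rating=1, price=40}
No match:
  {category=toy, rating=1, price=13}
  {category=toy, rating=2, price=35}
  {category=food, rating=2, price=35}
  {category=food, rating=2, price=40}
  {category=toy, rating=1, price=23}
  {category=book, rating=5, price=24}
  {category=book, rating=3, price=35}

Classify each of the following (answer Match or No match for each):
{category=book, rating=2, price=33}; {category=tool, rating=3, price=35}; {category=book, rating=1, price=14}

The simplest hypothesis consistent with all the labels is: category is book AND rating ≤ 2.
{category=book, rating=2, price=33}: category is book, rating = 2, passes → Match. {category=tool, rating=3, price=35}: category is tool, rating = 3, lacks this property → No match. {category=book, rating=1, price=14}: category is book, rating = 1, passes → Match.

Match, No match, Match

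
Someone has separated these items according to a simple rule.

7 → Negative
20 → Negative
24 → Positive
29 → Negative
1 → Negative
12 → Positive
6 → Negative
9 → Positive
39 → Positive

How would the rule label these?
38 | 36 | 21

Negative, Positive, Positive

The common property of the 'Positive' items is: multiple of 3 AND at least 7. No 'Negative' item has it.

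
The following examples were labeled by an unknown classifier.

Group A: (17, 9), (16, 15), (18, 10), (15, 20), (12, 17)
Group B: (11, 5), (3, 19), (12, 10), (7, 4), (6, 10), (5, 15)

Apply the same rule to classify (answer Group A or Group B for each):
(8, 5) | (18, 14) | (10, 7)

Group B, Group A, Group B

All 'Group A' examples share one property — sum ≥ 26 — and every 'Group B' example lacks it.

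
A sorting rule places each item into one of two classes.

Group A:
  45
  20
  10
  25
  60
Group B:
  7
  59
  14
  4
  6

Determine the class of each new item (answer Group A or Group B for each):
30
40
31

The distinguishing property — multiple of 5 — holds for all the 'Group A' cases and none of the 'Group B' cases.
30 → 30 = 5·6 → Group A. 40 → 40 = 5·8 → Group A. 31 → 31 = 5·6 + 1 → Group B.

Group A, Group A, Group B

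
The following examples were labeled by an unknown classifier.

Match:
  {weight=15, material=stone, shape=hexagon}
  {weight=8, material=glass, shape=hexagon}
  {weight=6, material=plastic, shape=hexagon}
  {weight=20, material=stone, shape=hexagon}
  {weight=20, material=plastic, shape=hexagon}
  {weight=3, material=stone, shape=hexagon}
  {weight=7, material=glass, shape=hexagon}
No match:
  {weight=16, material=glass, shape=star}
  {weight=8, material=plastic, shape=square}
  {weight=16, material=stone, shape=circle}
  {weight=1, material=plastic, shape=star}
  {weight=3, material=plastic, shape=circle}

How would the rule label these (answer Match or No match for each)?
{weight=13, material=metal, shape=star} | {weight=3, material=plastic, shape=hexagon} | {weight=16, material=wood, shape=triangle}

No match, Match, No match

All 'Match' examples share one property — shape is hexagon — and every 'No match' example lacks it.
{weight=13, material=metal, shape=star}: No match (shape is star). {weight=3, material=plastic, shape=hexagon}: Match (shape is hexagon). {weight=16, material=wood, shape=triangle}: No match (shape is triangle).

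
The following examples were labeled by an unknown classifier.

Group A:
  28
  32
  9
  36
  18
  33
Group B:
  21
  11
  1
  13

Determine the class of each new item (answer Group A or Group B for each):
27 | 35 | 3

'Group A' ⟺ digit sum ≥ 5.
27: digit sum 2+7 = 9 — checks out, so Group A.
35: digit sum 3+5 = 8 — checks out, so Group A.
3: digit sum 3 — doesn't match, so Group B.

Group A, Group A, Group B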